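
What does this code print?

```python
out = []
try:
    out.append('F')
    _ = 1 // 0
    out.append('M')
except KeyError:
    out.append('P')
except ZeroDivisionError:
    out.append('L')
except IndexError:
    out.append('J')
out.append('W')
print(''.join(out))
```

Execution trace: 'F' (try body) → 'L' (except ZeroDivisionError) → 'W' (after the try/except). Output: FLW

Answer: FLW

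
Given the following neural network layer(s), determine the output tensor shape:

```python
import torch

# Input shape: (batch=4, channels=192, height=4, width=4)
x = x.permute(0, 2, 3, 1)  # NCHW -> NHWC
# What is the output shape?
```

Input: (4, 192, 4, 4) -> Output: (4, 4, 4, 192)

Answer: (4, 4, 4, 192)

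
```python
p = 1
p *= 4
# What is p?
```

Trace:
`p = 1` → p = 1
`p *= 4` → p = 4
So p = 4

Answer: 4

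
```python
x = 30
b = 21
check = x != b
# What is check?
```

Trace:
`x = 30` → x = 30
`b = 21` → b = 21
`check = x != b` → check = True
So check = True

Answer: True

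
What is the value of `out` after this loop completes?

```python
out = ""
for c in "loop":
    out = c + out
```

Reverse 'loop'
`out` takes the values: "" → "l" → "ol" → "ool" → "pool"

Answer: "pool"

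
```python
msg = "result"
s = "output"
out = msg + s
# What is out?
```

Trace:
`msg = "result"` → msg = 'result'
`s = "output"` → s = 'output'
`out = msg + s` → out = 'resultoutput'
So out = 'resultoutput'

Answer: 'resultoutput'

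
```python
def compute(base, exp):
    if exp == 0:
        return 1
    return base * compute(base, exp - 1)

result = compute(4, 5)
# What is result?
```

compute(4, 5) = 4 * 4 * 4 * 4 * 4 = 1024

Answer: 1024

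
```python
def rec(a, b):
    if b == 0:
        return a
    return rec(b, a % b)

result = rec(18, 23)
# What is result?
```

rec(18, 23) -> rec(23, 18) -> rec(18, 5) -> rec(5, 3) -> rec(3, 2) -> rec(2, 1) -> rec(1, 0) -> 1

Answer: 1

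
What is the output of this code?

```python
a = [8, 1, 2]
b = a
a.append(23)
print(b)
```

Key concept: basic list aliasing.
Step by step:
`a = [8, 1, 2]` → a = [8, 1, 2]
`b = a` → b = [8, 1, 2] (same object as a)
`a.append(23)` → a = [8, 1, 2, 23] (same object as b); b = [8, 1, 2, 23] (same object as a)
`print(b)` → prints [8, 1, 2, 23]

Answer: [8, 1, 2, 23]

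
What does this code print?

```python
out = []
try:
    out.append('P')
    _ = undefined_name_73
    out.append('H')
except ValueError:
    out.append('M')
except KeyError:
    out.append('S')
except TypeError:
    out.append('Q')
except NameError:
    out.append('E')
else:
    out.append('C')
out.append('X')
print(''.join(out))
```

Execution trace: 'P' (try body) → 'E' (except NameError) → 'X' (after the try/except). Output: PEX

Answer: PEX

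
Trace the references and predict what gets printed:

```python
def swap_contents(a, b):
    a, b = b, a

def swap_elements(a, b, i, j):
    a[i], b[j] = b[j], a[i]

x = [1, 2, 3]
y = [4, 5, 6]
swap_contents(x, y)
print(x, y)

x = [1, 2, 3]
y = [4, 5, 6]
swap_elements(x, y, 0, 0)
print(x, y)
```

Key concept: parameter rebinding vs mutation.
Step by step:
`x = [1, 2, 3]` → x = [1, 2, 3]
`y = [4, 5, 6]` → y = [4, 5, 6]
`swap_contents(x, y)` → no visible change to tracked variables
`print(x, y)` → prints [1, 2, 3] [4, 5, 6]
`x = [1, 2, 3]` → x = [1, 2, 3]
`y = [4, 5, 6]` → y = [4, 5, 6]
`swap_elements(x, y, 0, 0)` → x = [4, 2, 3]; y = [1, 5, 6]
`print(x, y)` → prints [4, 2, 3] [1, 5, 6]

Answer:
[1, 2, 3] [4, 5, 6]
[4, 2, 3] [1, 5, 6]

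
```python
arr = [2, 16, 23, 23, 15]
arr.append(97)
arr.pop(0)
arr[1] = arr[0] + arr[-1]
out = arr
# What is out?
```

Trace:
`arr = [2, 16, 23, 23, 15]` → arr = [2, 16, 23, 23, 15]
`arr.append(97)` → arr = [2, 16, 23, 23, 15, 97]
`arr.pop(0)` → arr = [16, 23, 23, 15, 97]
`arr[1] = arr[0] + arr[-1]` → arr = [16, 113, 23, 15, 97]
`out = arr` → out = [16, 113, 23, 15, 97]
So out = [16, 113, 23, 15, 97]

Answer: [16, 113, 23, 15, 97]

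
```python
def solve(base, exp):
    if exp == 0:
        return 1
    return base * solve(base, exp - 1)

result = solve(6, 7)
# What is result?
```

solve(6, 7) = 6 * 6 * 6 * 6 * 6 * 6 * 6 = 279936

Answer: 279936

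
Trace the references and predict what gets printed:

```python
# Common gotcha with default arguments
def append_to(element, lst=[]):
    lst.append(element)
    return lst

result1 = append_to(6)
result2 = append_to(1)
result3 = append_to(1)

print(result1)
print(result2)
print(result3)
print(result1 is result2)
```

Key concept: mutable default argument gotcha.
Step by step:
`result1 = append_to(6)` → result1 = [6]
`result2 = append_to(1)` → result1 = [6, 1] (same object as result2); result2 = [6, 1] (same object as result1)
`result3 = append_to(1)` → result1 = [6, 1, 1] (same object as result2, result3); result2 = [6, 1, 1] (same object as result1, result3); result3 = [6, 1, 1] (same object as result1, result2)
`print(result1)` → prints [6, 1, 1]
`print(result2)` → prints [6, 1, 1]
`print(result3)` → prints [6, 1, 1]
`print(result1 is result2)` → prints True

Answer:
[6, 1, 1]
[6, 1, 1]
[6, 1, 1]
True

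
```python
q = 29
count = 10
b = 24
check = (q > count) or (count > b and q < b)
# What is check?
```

Trace:
`q = 29` → q = 29
`count = 10` → count = 10
`b = 24` → b = 24
`check = (q > count) or (count > b and q < b)` → check = True
So check = True

Answer: True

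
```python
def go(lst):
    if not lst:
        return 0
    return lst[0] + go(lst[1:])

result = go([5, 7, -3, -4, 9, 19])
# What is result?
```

5 + 7 + (-3) + (-4) + 9 + 19 + 0 = 33

Answer: 33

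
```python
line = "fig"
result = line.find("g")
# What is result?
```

Trace:
`line = "fig"` → line = 'fig'
`result = line.find("g")` → result = 2
So result = 2

Answer: 2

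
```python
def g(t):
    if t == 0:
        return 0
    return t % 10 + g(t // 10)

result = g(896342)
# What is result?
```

Sum of digits of 896342: 2 + 4 + 3 + 6 + 9 + 8 = 32

Answer: 32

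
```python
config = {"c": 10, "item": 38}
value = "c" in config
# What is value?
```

Trace:
`config = {"c": 10, "item": 38}` → config = {'c': 10, 'item': 38}
`value = "c" in config` → value = True
So value = True

Answer: True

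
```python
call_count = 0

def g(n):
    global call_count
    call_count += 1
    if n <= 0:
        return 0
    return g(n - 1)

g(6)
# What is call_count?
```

Linear recursion stepping by 1: 7 calls from n=6 down to ≤0.

Answer: 7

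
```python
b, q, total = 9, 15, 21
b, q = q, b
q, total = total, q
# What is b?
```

Trace:
`b, q, total = 9, 15, 21` → b = 9; q = 15; total = 21
`b, q = q, b` → b = 15; q = 9
`q, total = total, q` → q = 21; total = 9
So b = 15

Answer: 15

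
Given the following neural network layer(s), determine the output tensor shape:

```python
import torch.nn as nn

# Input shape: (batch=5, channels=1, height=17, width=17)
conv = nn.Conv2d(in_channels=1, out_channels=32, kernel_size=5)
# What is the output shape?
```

Input: (5, 1, 17, 17) -> Output: (5, 32, 13, 13)

Answer: (5, 32, 13, 13)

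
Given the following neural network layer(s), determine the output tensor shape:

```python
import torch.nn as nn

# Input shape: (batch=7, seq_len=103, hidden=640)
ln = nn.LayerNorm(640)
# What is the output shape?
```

Input: (7, 103, 640) -> Output: (7, 103, 640)

Answer: (7, 103, 640)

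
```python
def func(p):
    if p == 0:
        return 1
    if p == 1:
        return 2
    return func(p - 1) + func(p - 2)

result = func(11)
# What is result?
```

Build up from base cases: func(0)=1, func(1)=2, func(2)=3, func(3)=5, func(4)=8, func(5)=13, func(6)=21, ..., func(11)=233

Answer: 233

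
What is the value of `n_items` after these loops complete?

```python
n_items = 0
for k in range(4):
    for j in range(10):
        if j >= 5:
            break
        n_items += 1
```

Inner breaks at 5, outer runs 4 times
`n_items` takes the values: 0 → 1 → 2 → 3 → 4 → 5 → 6 → 7 → 8 → 9 → 10 → 11 → 12 → 13 → 14 → 15 → 16 → 17 → 18 → 19 → 20

Answer: 20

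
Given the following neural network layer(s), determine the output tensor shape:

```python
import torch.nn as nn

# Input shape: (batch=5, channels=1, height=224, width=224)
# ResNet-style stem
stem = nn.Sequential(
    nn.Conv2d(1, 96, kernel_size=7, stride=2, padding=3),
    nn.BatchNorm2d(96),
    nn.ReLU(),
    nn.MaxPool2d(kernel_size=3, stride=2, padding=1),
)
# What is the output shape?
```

Input: (5, 1, 224, 224) -> after Conv2d 7x7 stride=2: (5, 96, 112, 112) -> Output: (5, 96, 56, 56)

Answer: (5, 96, 56, 56)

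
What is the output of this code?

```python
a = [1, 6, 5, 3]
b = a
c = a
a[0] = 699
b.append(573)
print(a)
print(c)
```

Key concept: multiple aliases.
Step by step:
`a = [1, 6, 5, 3]` → a = [1, 6, 5, 3]
`b = a` → b = [1, 6, 5, 3] (same object as a)
`c = a` → c = [1, 6, 5, 3] (same object as a, b)
`a[0] = 699` → a = [699, 6, 5, 3] (same object as b, c); b = [699, 6, 5, 3] (same object as a, c); c = [699, 6, 5, 3] (same object as a, b)
`b.append(573)` → a = [699, 6, 5, 3, 573] (same object as b, c); b = [699, 6, 5, 3, 573] (same object as a, c); c = [699, 6, 5, 3, 573] (same object as a, b)
`print(a)` → prints [699, 6, 5, 3, 573]
`print(c)` → prints [699, 6, 5, 3, 573]

Answer:
[699, 6, 5, 3, 573]
[699, 6, 5, 3, 573]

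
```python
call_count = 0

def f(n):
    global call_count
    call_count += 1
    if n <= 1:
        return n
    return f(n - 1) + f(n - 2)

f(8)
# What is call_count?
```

Calls(n) = 1 + Calls(n-1) + Calls(n-2); Calls(0)=Calls(1)=1. For n=8 this gives 67.

Answer: 67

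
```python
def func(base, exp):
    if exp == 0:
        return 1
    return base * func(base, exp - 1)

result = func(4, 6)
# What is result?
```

func(4, 6) = 4 * 4 * 4 * 4 * 4 * 4 = 4096

Answer: 4096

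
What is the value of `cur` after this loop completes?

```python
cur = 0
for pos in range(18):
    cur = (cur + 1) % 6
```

Increment mod 6, 18 times = 0
`cur` takes the values: 0 → 1 → 2 → 3 → 4 → 5 → 0 → 1 → 2 → 3 → 4 → 5 → 0 → 1 → 2 → 3 → 4 → 5 → 0

Answer: 0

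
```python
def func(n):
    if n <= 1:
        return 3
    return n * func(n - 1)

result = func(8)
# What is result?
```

func(8) = 8 * 7 * 6 * 5 * 4 * 3 * 2 * 3 = 120960

Answer: 120960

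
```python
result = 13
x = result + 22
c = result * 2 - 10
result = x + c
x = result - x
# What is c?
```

Trace:
`result = 13` → result = 13
`x = result + 22` → x = 35
`c = result * 2 - 10` → c = 16
`result = x + c` → result = 51
`x = result - x` → x = 16
So c = 16

Answer: 16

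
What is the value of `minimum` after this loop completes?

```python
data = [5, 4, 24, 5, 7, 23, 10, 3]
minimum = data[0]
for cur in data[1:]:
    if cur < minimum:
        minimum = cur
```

Minimum of [5, 4, 24, 5, 7, 23, 10, 3]
`minimum` takes the values: 5 → 4 → 3

Answer: 3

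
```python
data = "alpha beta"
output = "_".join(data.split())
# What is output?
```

Trace:
`data = "alpha beta"` → data = 'alpha beta'
`output = "_".join(data.split())` → output = 'alpha_beta'
So output = 'alpha_beta'

Answer: 'alpha_beta'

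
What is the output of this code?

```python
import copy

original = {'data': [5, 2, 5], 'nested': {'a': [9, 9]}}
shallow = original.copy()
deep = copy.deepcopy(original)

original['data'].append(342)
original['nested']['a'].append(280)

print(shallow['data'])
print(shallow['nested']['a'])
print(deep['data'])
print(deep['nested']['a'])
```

Key concept: comparing shallow vs deep copy.
Step by step:
`original = {'data': [5, 2, 5], 'nested': {'a': [9, 9]}}` → original = {'data': [5, 2, 5], 'nested': {'a': [9, 9]}}
`shallow = original.copy()` → shallow = {'data': [5, 2, 5], 'nested': {'a': [9, 9]}}
`deep = copy.deepcopy(original)` → deep = {'data': [5, 2, 5], 'nested': {'a': [9, 9]}}
`original['data'].append(342)` → original = {'data': [5, 2, 5, 342], 'nested': {'a': [9, 9]}}; shallow = {'data': [5, 2, 5, 342], 'nested': {'a': [9, 9]}}
`original['nested']['a'].append(280)` → original = {'data': [5, 2, 5, 342], 'nested': {'a': [9, 9, 280]}}; shallow = {'data': [5, 2, 5, 342], 'nested': {'a': [9, 9, 280]}}
`print(shallow['data'])` → prints [5, 2, 5, 342]
`print(shallow['nested']['a'])` → prints [9, 9, 280]
`print(deep['data'])` → prints [5, 2, 5]
`print(deep['nested']['a'])` → prints [9, 9]

Answer:
[5, 2, 5, 342]
[9, 9, 280]
[5, 2, 5]
[9, 9]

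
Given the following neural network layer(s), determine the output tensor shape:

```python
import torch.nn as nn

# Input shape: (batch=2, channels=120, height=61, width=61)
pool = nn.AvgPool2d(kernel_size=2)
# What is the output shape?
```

Input: (2, 120, 61, 61) -> Output: (2, 120, 30, 30)

Answer: (2, 120, 30, 30)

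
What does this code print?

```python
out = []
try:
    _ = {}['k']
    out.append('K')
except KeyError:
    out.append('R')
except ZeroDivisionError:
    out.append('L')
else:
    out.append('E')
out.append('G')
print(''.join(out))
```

Execution trace: 'R' (except KeyError) → 'G' (after the try/except). Output: RG

Answer: RG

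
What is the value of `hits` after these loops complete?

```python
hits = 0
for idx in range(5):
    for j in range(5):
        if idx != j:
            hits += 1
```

5² - 5 (exclude diagonal)
`hits` takes the values: 0 → 1 → 2 → 3 → 4 → 5 → 6 → 7 → 8 → 9 → 10 → 11 → 12 → 13 → 14 → 15 → 16 → 17 → 18 → 19 → 20

Answer: 20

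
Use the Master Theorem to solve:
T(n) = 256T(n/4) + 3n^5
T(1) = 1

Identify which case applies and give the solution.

a=256, b=4, f(n)=3n^5. log_4(256) = 4. Since c=5 > 4 and the regularity condition holds (256(n/4)^5 = (256/4^5)n^5 with 256/4^5 < 1), Case 3 applies: T(n) = Θ(f(n)) = O(n^5).

Answer: O(n^5) - Case 3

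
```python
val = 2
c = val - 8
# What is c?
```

Trace:
`val = 2` → val = 2
`c = val - 8` → c = -6
So c = -6

Answer: -6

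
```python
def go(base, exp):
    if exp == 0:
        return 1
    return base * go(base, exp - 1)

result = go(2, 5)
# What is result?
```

go(2, 5) = 2 * 2 * 2 * 2 * 2 = 32

Answer: 32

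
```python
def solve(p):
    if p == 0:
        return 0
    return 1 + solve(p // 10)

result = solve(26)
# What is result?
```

Count of digits of 26: 2

Answer: 2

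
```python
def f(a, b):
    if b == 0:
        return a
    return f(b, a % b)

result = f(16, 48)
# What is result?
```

f(16, 48) -> f(48, 16) -> f(16, 0) -> 16

Answer: 16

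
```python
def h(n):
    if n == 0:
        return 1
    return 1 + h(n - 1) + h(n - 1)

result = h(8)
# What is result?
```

h(n) = 1 + 2·h(n-1), h(0)=1. Closed form: (1+1)·2^8 - 1 = 511.

Answer: 511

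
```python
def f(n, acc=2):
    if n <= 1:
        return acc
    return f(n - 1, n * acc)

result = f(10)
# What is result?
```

Accumulator trace (n, acc): (10, 2) -> (9, 20) -> (8, 180) -> (7, 1440) -> (6, 10080) -> (5, 60480) -> (4, 302400) -> (3, 1209600) -> (2, 3628800) -> (1, 7257600) -> return 7257600

Answer: 7257600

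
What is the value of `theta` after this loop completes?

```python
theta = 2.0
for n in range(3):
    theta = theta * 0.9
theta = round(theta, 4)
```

Exponential decay: 2.0 * 0.9^3
`theta` takes the values: 2.0 → 1.8 → 1.62 → 1.458

Answer: 1.458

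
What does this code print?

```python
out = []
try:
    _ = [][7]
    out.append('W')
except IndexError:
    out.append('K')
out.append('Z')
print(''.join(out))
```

Execution trace: 'K' (except IndexError) → 'Z' (after the try/except). Output: KZ

Answer: KZ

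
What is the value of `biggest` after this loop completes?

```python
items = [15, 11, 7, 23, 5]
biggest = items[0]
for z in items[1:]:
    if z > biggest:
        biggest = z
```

Maximum of [15, 11, 7, 23, 5]
`biggest` takes the values: 15 → 23

Answer: 23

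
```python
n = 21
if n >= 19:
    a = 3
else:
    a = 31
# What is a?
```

Trace:
`n = 21` → n = 21
`if n >= 19: ...` → n >= 19 is True → a = 3
So a = 3

Answer: 3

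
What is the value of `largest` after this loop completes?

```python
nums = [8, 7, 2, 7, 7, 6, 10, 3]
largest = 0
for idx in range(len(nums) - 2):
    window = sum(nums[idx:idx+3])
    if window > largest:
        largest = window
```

Max sum of 3-element window in [8, 7, 2, 7, 7, 6, 10, 3]
`largest` takes the values: 0 → 17 → 20 → 23

Answer: 23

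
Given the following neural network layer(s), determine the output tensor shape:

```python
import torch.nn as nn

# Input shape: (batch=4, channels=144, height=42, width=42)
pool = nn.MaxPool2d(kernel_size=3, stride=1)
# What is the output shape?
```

Input: (4, 144, 42, 42) -> Output: (4, 144, 40, 40)

Answer: (4, 144, 40, 40)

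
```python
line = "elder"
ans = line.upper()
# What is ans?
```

Trace:
`line = "elder"` → line = 'elder'
`ans = line.upper()` → ans = 'ELDER'
So ans = 'ELDER'

Answer: 'ELDER'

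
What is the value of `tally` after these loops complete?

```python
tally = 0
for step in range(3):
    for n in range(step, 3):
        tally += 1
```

Upper triangle: 3 + 2 + ... + 1
`tally` takes the values: 0 → 1 → 2 → 3 → 4 → 5 → 6

Answer: 6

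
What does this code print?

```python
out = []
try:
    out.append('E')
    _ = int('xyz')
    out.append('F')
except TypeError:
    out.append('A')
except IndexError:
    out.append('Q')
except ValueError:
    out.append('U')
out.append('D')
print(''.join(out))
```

Execution trace: 'E' (try body) → 'U' (except ValueError) → 'D' (after the try/except). Output: EUD

Answer: EUD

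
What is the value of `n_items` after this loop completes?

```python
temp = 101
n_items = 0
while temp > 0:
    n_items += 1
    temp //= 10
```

Count digits by repeated division by 10
`n_items` takes the values: 0 → 1 → 2 → 3

Answer: 3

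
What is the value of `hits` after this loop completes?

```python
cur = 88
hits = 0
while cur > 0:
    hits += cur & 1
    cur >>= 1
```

Count set bits in 88 (binary: 0b1011000)
`hits` takes the values: 0 → 1 → 2 → 3

Answer: 3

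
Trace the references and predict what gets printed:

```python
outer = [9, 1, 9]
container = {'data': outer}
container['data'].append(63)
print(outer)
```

Key concept: dict holds reference to list.
Step by step:
`outer = [9, 1, 9]` → outer = [9, 1, 9]
`container = {'data': outer}` → container = {'data': [9, 1, 9]}
`container['data'].append(63)` → outer = [9, 1, 9, 63]; container = {'data': [9, 1, 9, 63]}
`print(outer)` → prints [9, 1, 9, 63]

Answer: [9, 1, 9, 63]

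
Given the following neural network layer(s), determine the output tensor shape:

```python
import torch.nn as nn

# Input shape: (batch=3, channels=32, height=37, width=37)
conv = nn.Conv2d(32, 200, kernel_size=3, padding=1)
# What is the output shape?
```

Input: (3, 32, 37, 37) -> Output: (3, 200, 37, 37)

Answer: (3, 200, 37, 37)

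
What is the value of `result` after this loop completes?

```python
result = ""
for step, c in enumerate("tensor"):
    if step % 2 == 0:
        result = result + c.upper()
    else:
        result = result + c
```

Uppercase even positions in 'tensor'
`result` takes the values: "" → "T" → "Te" → "TeN" → "TeNs" → "TeNsO" → "TeNsOr"

Answer: "TeNsOr"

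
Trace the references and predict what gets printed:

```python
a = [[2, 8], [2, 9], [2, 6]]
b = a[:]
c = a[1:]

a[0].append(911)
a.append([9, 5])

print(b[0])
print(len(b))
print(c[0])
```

Key concept: slice with nested mutation.
Step by step:
`a = [[2, 8], [2, 9], [2, 6]]` → a = [[2, 8], [2, 9], [2, 6]]
`b = a[:]` → b = [[2, 8], [2, 9], [2, 6]]
`c = a[1:]` → c = [[2, 9], [2, 6]]
`a[0].append(911)` → a = [[2, 8, 911], [2, 9], [2, 6]]; b = [[2, 8, 911], [2, 9], [2, 6]]
`a.append([9, 5])` → a = [[2, 8, 911], [2, 9], [2, 6], [9, 5]]
`print(b[0])` → prints [2, 8, 911]
`print(len(b))` → prints 3
`print(c[0])` → prints [2, 9]

Answer:
[2, 8, 911]
3
[2, 9]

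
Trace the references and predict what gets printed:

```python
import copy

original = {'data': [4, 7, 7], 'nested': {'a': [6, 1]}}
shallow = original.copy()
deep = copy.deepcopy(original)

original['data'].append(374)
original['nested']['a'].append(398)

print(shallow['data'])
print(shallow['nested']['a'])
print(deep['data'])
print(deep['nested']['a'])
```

Key concept: comparing shallow vs deep copy.
Step by step:
`original = {'data': [4, 7, 7], 'nested': {'a': [6, 1]}}` → original = {'data': [4, 7, 7], 'nested': {'a': [6, 1]}}
`shallow = original.copy()` → shallow = {'data': [4, 7, 7], 'nested': {'a': [6, 1]}}
`deep = copy.deepcopy(original)` → deep = {'data': [4, 7, 7], 'nested': {'a': [6, 1]}}
`original['data'].append(374)` → original = {'data': [4, 7, 7, 374], 'nested': {'a': [6, 1]}}; shallow = {'data': [4, 7, 7, 374], 'nested': {'a': [6, 1]}}
`original['nested']['a'].append(398)` → original = {'data': [4, 7, 7, 374], 'nested': {'a': [6, 1, 398]}}; shallow = {'data': [4, 7, 7, 374], 'nested': {'a': [6, 1, 398]}}
`print(shallow['data'])` → prints [4, 7, 7, 374]
`print(shallow['nested']['a'])` → prints [6, 1, 398]
`print(deep['data'])` → prints [4, 7, 7]
`print(deep['nested']['a'])` → prints [6, 1]

Answer:
[4, 7, 7, 374]
[6, 1, 398]
[4, 7, 7]
[6, 1]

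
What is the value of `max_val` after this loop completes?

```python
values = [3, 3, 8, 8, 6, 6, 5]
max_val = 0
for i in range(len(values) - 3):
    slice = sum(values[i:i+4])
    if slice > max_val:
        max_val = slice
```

Max sum of 4-element window in [3, 3, 8, 8, 6, 6, 5]
`max_val` takes the values: 0 → 22 → 25 → 28

Answer: 28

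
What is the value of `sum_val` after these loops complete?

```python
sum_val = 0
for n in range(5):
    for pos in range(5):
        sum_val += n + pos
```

Sum of all n+pos for n,pos in 5x5
`sum_val` takes the values: 0 → 1 → 3 → 6 → 10 → 11 → 13 → 16 → 20 → 25 → 27 → 30 → 34 → 39 → 45 → 48 → 52 → 57 → 63 → 70 → 74 → 79 → 85 → 92 → 100

Answer: 100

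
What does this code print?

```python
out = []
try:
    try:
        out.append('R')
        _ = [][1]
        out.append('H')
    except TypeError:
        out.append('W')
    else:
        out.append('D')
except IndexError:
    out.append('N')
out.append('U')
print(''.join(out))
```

Execution trace: 'R' (try body) → 'N' (outer except IndexError) → 'U' (after the try/except). Output: RNU

Answer: RNU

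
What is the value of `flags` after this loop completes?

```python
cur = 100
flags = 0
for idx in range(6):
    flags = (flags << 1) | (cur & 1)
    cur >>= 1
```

Reverse lowest 6 bits of 100
`flags` takes the values: 0 → 1 → 2 → 4 → 9

Answer: 9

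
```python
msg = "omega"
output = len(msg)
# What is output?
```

Trace:
`msg = "omega"` → msg = 'omega'
`output = len(msg)` → output = 5
So output = 5

Answer: 5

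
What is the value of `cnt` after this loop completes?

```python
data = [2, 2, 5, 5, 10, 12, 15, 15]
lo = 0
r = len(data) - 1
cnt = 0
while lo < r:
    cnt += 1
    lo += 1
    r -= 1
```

Iterations until pointers meet (list length 8)
`cnt` takes the values: 0 → 1 → 2 → 3 → 4

Answer: 4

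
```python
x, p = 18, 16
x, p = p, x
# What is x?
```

Trace:
`x, p = 18, 16` → x = 18; p = 16
`x, p = p, x` → x = 16; p = 18
So x = 16

Answer: 16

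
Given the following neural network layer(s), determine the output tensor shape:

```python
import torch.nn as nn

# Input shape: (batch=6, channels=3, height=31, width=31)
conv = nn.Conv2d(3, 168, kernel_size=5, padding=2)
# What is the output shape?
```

Input: (6, 3, 31, 31) -> Output: (6, 168, 31, 31)

Answer: (6, 168, 31, 31)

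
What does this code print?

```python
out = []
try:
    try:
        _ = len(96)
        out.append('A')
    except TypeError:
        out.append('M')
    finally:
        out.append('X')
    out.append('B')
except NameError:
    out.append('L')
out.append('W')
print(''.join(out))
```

Execution trace: 'M' (inner except TypeError) → 'X' (inner finally) → 'B' (try body, no exception) → 'W' (after the try/except). Output: MXBW

Answer: MXBW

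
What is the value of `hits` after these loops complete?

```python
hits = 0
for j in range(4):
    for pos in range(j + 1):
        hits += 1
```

Triangle: 1 + 2 + ... + 4
`hits` takes the values: 0 → 1 → 2 → 3 → 4 → 5 → 6 → 7 → 8 → 9 → 10

Answer: 10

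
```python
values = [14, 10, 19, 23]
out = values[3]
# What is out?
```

Trace:
`values = [14, 10, 19, 23]` → values = [14, 10, 19, 23]
`out = values[3]` → out = 23
So out = 23

Answer: 23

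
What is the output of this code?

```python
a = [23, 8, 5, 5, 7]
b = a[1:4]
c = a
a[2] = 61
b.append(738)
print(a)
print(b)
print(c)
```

Key concept: slice vs alias.
Step by step:
`a = [23, 8, 5, 5, 7]` → a = [23, 8, 5, 5, 7]
`b = a[1:4]` → b = [8, 5, 5]
`c = a` → c = [23, 8, 5, 5, 7] (same object as a)
`a[2] = 61` → a = [23, 8, 61, 5, 7] (same object as c); c = [23, 8, 61, 5, 7] (same object as a)
`b.append(738)` → b = [8, 5, 5, 738]
`print(a)` → prints [23, 8, 61, 5, 7]
`print(b)` → prints [8, 5, 5, 738]
`print(c)` → prints [23, 8, 61, 5, 7]

Answer:
[23, 8, 61, 5, 7]
[8, 5, 5, 738]
[23, 8, 61, 5, 7]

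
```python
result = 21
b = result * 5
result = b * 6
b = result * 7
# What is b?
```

Trace:
`result = 21` → result = 21
`b = result * 5` → b = 105
`result = b * 6` → result = 630
`b = result * 7` → b = 4410
So b = 4410

Answer: 4410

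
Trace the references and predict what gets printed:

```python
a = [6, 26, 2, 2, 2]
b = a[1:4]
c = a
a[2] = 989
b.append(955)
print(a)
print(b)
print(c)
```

Key concept: slice vs alias.
Step by step:
`a = [6, 26, 2, 2, 2]` → a = [6, 26, 2, 2, 2]
`b = a[1:4]` → b = [26, 2, 2]
`c = a` → c = [6, 26, 2, 2, 2] (same object as a)
`a[2] = 989` → a = [6, 26, 989, 2, 2] (same object as c); c = [6, 26, 989, 2, 2] (same object as a)
`b.append(955)` → b = [26, 2, 2, 955]
`print(a)` → prints [6, 26, 989, 2, 2]
`print(b)` → prints [26, 2, 2, 955]
`print(c)` → prints [6, 26, 989, 2, 2]

Answer:
[6, 26, 989, 2, 2]
[26, 2, 2, 955]
[6, 26, 989, 2, 2]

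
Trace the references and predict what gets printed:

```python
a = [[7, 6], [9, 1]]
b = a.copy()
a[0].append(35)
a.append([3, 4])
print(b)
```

Key concept: shallow copy with nested lists.
Step by step:
`a = [[7, 6], [9, 1]]` → a = [[7, 6], [9, 1]]
`b = a.copy()` → b = [[7, 6], [9, 1]]
`a[0].append(35)` → a = [[7, 6, 35], [9, 1]]; b = [[7, 6, 35], [9, 1]]
`a.append([3, 4])` → a = [[7, 6, 35], [9, 1], [3, 4]]
`print(b)` → prints [[7, 6, 35], [9, 1]]

Answer: [[7, 6, 35], [9, 1]]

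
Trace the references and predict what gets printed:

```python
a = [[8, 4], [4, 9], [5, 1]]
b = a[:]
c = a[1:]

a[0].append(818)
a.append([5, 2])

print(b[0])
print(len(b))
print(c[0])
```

Key concept: slice with nested mutation.
Step by step:
`a = [[8, 4], [4, 9], [5, 1]]` → a = [[8, 4], [4, 9], [5, 1]]
`b = a[:]` → b = [[8, 4], [4, 9], [5, 1]]
`c = a[1:]` → c = [[4, 9], [5, 1]]
`a[0].append(818)` → a = [[8, 4, 818], [4, 9], [5, 1]]; b = [[8, 4, 818], [4, 9], [5, 1]]
`a.append([5, 2])` → a = [[8, 4, 818], [4, 9], [5, 1], [5, 2]]
`print(b[0])` → prints [8, 4, 818]
`print(len(b))` → prints 3
`print(c[0])` → prints [4, 9]

Answer:
[8, 4, 818]
3
[4, 9]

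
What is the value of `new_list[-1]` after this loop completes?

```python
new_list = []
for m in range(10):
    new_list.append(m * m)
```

Last element of squares 0 to 9
`new_list` takes the values: [] → [0] → [0, 1] → [0, 1, 4] → [0, 1, 4, 9] → [0, 1, 4, 9, 16] → [0, 1, 4, 9, 16, 25] → [0, 1, 4, 9, 16, 25, 36] → [0, 1, 4, 9, 16, 25, 36, 49] → [0, 1, 4, 9, 16, 25, 36, 49, 64] → [0, 1, 4, 9, 16, 25, 36, 49, 64, 81]
So `new_list[-1]` = 81

Answer: 81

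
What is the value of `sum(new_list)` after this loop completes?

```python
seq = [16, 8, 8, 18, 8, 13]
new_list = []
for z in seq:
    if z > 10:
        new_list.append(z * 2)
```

Sum of doubled values > 10
`new_list` takes the values: [] → [32] → [32, 36] → [32, 36, 26]
So `sum(new_list)` = 94

Answer: 94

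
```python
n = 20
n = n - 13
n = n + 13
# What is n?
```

Trace:
`n = 20` → n = 20
`n = n - 13` → n = 7
`n = n + 13` → n = 20
So n = 20

Answer: 20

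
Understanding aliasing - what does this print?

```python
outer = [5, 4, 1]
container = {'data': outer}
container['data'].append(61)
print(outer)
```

Key concept: dict holds reference to list.
Step by step:
`outer = [5, 4, 1]` → outer = [5, 4, 1]
`container = {'data': outer}` → container = {'data': [5, 4, 1]}
`container['data'].append(61)` → outer = [5, 4, 1, 61]; container = {'data': [5, 4, 1, 61]}
`print(outer)` → prints [5, 4, 1, 61]

Answer: [5, 4, 1, 61]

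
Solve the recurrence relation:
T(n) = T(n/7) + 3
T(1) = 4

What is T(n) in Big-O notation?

Each step divides n by 7 and adds 3. After log_7(n) steps we reach T(1)=4. So T(n) = 3·log_7(n) + 4 = O(log n).

Answer: O(log n)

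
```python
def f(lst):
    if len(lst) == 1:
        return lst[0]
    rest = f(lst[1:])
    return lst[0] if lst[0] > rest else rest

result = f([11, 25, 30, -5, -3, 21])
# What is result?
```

Recursive max over [11, 25, 30, -5, -3, 21] = 30

Answer: 30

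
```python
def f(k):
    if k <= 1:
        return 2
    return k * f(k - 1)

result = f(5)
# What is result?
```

f(5) = 5 * 4 * 3 * 2 * 2 = 240

Answer: 240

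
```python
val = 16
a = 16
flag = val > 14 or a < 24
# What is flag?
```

Trace:
`val = 16` → val = 16
`a = 16` → a = 16
`flag = val > 14 or a < 24` → flag = True
So flag = True

Answer: True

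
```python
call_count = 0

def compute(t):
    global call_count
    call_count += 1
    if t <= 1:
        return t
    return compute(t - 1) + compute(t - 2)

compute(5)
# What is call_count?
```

Calls(t) = 1 + Calls(t-1) + Calls(t-2); Calls(0)=Calls(1)=1. For t=5 this gives 15.

Answer: 15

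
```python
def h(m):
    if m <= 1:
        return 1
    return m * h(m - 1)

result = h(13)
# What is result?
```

h(13) = 13 * 12 * 11 * 10 * 9 * 8 * 7 * 6 * 5 * 4 * 3 * 2 * 1 = 6227020800

Answer: 6227020800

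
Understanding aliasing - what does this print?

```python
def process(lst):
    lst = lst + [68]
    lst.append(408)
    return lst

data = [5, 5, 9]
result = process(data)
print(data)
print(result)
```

Key concept: rebinding parameter vs mutation.
Step by step:
`data = [5, 5, 9]` → data = [5, 5, 9]
`result = process(data)` → result = [5, 5, 9, 68, 408]
`print(data)` → prints [5, 5, 9]
`print(result)` → prints [5, 5, 9, 68, 408]

Answer:
[5, 5, 9]
[5, 5, 9, 68, 408]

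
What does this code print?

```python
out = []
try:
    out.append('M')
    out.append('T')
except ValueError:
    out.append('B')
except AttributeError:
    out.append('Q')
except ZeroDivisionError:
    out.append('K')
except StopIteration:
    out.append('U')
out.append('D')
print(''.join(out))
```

Execution trace: 'M' (try body) → 'T' (try body, no exception) → 'D' (after the try/except). Output: MTD

Answer: MTD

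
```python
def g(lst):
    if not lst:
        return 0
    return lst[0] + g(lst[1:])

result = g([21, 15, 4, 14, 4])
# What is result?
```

21 + 15 + 4 + 14 + 4 + 0 = 58

Answer: 58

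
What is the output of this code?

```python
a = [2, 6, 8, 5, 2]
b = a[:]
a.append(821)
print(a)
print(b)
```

Key concept: slice [:] creates copy.
Step by step:
`a = [2, 6, 8, 5, 2]` → a = [2, 6, 8, 5, 2]
`b = a[:]` → b = [2, 6, 8, 5, 2]
`a.append(821)` → a = [2, 6, 8, 5, 2, 821]
`print(a)` → prints [2, 6, 8, 5, 2, 821]
`print(b)` → prints [2, 6, 8, 5, 2]

Answer:
[2, 6, 8, 5, 2, 821]
[2, 6, 8, 5, 2]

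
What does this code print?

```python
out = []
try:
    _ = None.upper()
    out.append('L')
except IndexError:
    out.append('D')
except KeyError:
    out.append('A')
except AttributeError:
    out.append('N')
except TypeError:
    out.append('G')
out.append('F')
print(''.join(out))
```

Execution trace: 'N' (except AttributeError) → 'F' (after the try/except). Output: NF

Answer: NF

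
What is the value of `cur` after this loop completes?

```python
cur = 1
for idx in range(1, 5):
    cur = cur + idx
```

Start at 1, add 1 through 4
`cur` takes the values: 1 → 2 → 4 → 7 → 11

Answer: 11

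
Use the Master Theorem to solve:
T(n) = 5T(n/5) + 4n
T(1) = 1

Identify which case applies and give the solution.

a=5, b=5, f(n)=4n. log_5(5) = 1. Since c=1 = 1, Case 2 applies: T(n) = Θ(n^log_b(a) · log n) = O(n log n).

Answer: O(n log n) - Case 2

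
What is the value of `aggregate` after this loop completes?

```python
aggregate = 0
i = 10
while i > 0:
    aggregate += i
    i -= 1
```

Sum 10 down to 1
`aggregate` takes the values: 0 → 10 → 19 → 27 → 34 → 40 → 45 → 49 → 52 → 54 → 55

Answer: 55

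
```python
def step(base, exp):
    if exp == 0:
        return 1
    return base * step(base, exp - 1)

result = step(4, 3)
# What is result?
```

step(4, 3) = 4 * 4 * 4 = 64

Answer: 64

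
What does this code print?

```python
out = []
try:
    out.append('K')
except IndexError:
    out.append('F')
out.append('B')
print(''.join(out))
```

Execution trace: 'K' (try body, no exception) → 'B' (after the try/except). Output: KB

Answer: KB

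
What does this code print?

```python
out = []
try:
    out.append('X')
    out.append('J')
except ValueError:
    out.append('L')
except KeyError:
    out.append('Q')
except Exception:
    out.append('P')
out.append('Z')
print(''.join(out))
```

Execution trace: 'X' (try body) → 'J' (try body, no exception) → 'Z' (after the try/except). Output: XJZ

Answer: XJZ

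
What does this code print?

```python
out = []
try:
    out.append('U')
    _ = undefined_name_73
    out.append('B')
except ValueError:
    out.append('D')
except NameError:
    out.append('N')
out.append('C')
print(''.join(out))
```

Execution trace: 'U' (try body) → 'N' (except NameError) → 'C' (after the try/except). Output: UNC

Answer: UNC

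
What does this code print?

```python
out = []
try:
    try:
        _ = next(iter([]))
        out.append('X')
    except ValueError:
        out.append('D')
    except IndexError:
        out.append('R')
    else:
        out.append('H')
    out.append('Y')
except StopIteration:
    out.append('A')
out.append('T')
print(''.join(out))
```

Execution trace: 'A' (except StopIteration) → 'T' (after the try/except). Output: AT

Answer: AT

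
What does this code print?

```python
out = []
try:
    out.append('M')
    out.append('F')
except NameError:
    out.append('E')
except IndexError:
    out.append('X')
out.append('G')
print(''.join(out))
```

Execution trace: 'M' (try body) → 'F' (try body, no exception) → 'G' (after the try/except). Output: MFG

Answer: MFG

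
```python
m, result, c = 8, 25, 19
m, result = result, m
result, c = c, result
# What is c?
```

Trace:
`m, result, c = 8, 25, 19` → m = 8; result = 25; c = 19
`m, result = result, m` → m = 25; result = 8
`result, c = c, result` → result = 19; c = 8
So c = 8

Answer: 8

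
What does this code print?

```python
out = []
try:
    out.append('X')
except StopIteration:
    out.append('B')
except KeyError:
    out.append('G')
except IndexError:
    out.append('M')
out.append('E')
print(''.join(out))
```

Execution trace: 'X' (try body, no exception) → 'E' (after the try/except). Output: XE

Answer: XE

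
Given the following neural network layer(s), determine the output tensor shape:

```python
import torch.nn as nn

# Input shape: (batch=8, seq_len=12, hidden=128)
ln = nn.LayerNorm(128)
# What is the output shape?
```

Input: (8, 12, 128) -> Output: (8, 12, 128)

Answer: (8, 12, 128)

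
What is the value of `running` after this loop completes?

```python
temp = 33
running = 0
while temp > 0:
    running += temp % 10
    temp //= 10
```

Sum digits of 33
`running` takes the values: 0 → 3 → 6

Answer: 6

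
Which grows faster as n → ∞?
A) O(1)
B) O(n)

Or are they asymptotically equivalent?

O(1) vs O(n): Higher order terms dominate.

Answer: B) O(n) grows faster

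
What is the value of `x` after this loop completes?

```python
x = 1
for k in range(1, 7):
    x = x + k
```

Start at 1, add 1 through 6
`x` takes the values: 1 → 2 → 4 → 7 → 11 → 16 → 22

Answer: 22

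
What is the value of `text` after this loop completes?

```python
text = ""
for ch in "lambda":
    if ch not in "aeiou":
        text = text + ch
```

Remove vowels from 'lambda'
`text` takes the values: "" → "l" → "lm" → "lmb" → "lmbd"

Answer: "lmbd"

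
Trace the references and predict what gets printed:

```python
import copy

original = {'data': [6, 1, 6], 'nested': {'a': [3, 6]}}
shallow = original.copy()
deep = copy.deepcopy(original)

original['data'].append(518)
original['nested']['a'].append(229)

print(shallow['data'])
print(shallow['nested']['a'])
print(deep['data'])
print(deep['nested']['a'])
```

Key concept: comparing shallow vs deep copy.
Step by step:
`original = {'data': [6, 1, 6], 'nested': {'a': [3, 6]}}` → original = {'data': [6, 1, 6], 'nested': {'a': [3, 6]}}
`shallow = original.copy()` → shallow = {'data': [6, 1, 6], 'nested': {'a': [3, 6]}}
`deep = copy.deepcopy(original)` → deep = {'data': [6, 1, 6], 'nested': {'a': [3, 6]}}
`original['data'].append(518)` → original = {'data': [6, 1, 6, 518], 'nested': {'a': [3, 6]}}; shallow = {'data': [6, 1, 6, 518], 'nested': {'a': [3, 6]}}
`original['nested']['a'].append(229)` → original = {'data': [6, 1, 6, 518], 'nested': {'a': [3, 6, 229]}}; shallow = {'data': [6, 1, 6, 518], 'nested': {'a': [3, 6, 229]}}
`print(shallow['data'])` → prints [6, 1, 6, 518]
`print(shallow['nested']['a'])` → prints [3, 6, 229]
`print(deep['data'])` → prints [6, 1, 6]
`print(deep['nested']['a'])` → prints [3, 6]

Answer:
[6, 1, 6, 518]
[3, 6, 229]
[6, 1, 6]
[3, 6]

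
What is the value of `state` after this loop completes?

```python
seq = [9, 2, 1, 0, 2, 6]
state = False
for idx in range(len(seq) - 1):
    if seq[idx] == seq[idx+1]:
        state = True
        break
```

Check consecutive duplicates in [9, 2, 1, 0, 2, 6]
`state` takes the values: False

Answer: False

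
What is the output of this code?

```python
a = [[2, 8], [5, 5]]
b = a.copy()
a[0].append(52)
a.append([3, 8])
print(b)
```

Key concept: shallow copy with nested lists.
Step by step:
`a = [[2, 8], [5, 5]]` → a = [[2, 8], [5, 5]]
`b = a.copy()` → b = [[2, 8], [5, 5]]
`a[0].append(52)` → a = [[2, 8, 52], [5, 5]]; b = [[2, 8, 52], [5, 5]]
`a.append([3, 8])` → a = [[2, 8, 52], [5, 5], [3, 8]]
`print(b)` → prints [[2, 8, 52], [5, 5]]

Answer: [[2, 8, 52], [5, 5]]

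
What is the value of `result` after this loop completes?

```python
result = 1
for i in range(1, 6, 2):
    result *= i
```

Product of 1, 3, 5, ... up to 5
`result` takes the values: 1 → 3 → 15

Answer: 15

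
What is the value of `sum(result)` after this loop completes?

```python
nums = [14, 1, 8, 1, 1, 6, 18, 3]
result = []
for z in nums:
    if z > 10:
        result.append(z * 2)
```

Sum of doubled values > 10
`result` takes the values: [] → [28] → [28, 36]
So `sum(result)` = 64

Answer: 64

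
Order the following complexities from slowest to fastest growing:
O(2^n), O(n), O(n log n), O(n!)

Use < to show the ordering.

Ordered by growth rate: O(n) < O(n log n) < O(2^n) < O(n!)

Answer: O(n) < O(n log n) < O(2^n) < O(n!)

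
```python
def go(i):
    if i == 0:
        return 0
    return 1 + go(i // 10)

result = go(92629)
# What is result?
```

Count of digits of 92629: 5

Answer: 5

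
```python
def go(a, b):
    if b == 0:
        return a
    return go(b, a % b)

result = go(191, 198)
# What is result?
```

go(191, 198) -> go(198, 191) -> go(191, 7) -> go(7, 2) -> go(2, 1) -> go(1, 0) -> 1

Answer: 1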